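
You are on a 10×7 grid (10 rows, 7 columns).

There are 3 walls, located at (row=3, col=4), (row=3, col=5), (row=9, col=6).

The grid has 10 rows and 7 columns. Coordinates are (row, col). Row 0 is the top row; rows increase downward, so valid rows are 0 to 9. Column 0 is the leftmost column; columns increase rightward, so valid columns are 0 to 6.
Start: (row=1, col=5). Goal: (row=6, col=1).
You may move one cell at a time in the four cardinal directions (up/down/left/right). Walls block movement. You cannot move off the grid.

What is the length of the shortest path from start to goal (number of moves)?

Answer: Shortest path length: 9

Derivation:
BFS from (row=1, col=5) until reaching (row=6, col=1):
  Distance 0: (row=1, col=5)
  Distance 1: (row=0, col=5), (row=1, col=4), (row=1, col=6), (row=2, col=5)
  Distance 2: (row=0, col=4), (row=0, col=6), (row=1, col=3), (row=2, col=4), (row=2, col=6)
  Distance 3: (row=0, col=3), (row=1, col=2), (row=2, col=3), (row=3, col=6)
  Distance 4: (row=0, col=2), (row=1, col=1), (row=2, col=2), (row=3, col=3), (row=4, col=6)
  Distance 5: (row=0, col=1), (row=1, col=0), (row=2, col=1), (row=3, col=2), (row=4, col=3), (row=4, col=5), (row=5, col=6)
  Distance 6: (row=0, col=0), (row=2, col=0), (row=3, col=1), (row=4, col=2), (row=4, col=4), (row=5, col=3), (row=5, col=5), (row=6, col=6)
  Distance 7: (row=3, col=0), (row=4, col=1), (row=5, col=2), (row=5, col=4), (row=6, col=3), (row=6, col=5), (row=7, col=6)
  Distance 8: (row=4, col=0), (row=5, col=1), (row=6, col=2), (row=6, col=4), (row=7, col=3), (row=7, col=5), (row=8, col=6)
  Distance 9: (row=5, col=0), (row=6, col=1), (row=7, col=2), (row=7, col=4), (row=8, col=3), (row=8, col=5)  <- goal reached here
One shortest path (9 moves): (row=1, col=5) -> (row=1, col=4) -> (row=1, col=3) -> (row=1, col=2) -> (row=1, col=1) -> (row=2, col=1) -> (row=3, col=1) -> (row=4, col=1) -> (row=5, col=1) -> (row=6, col=1)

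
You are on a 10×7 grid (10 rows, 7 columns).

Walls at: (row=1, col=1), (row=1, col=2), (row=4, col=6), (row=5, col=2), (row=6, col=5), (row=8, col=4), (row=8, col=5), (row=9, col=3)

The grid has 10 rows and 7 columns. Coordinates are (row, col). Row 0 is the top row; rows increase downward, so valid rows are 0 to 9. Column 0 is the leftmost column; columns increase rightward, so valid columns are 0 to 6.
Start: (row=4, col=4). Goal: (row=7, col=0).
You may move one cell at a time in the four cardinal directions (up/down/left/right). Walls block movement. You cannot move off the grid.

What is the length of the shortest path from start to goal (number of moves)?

BFS from (row=4, col=4) until reaching (row=7, col=0):
  Distance 0: (row=4, col=4)
  Distance 1: (row=3, col=4), (row=4, col=3), (row=4, col=5), (row=5, col=4)
  Distance 2: (row=2, col=4), (row=3, col=3), (row=3, col=5), (row=4, col=2), (row=5, col=3), (row=5, col=5), (row=6, col=4)
  Distance 3: (row=1, col=4), (row=2, col=3), (row=2, col=5), (row=3, col=2), (row=3, col=6), (row=4, col=1), (row=5, col=6), (row=6, col=3), (row=7, col=4)
  Distance 4: (row=0, col=4), (row=1, col=3), (row=1, col=5), (row=2, col=2), (row=2, col=6), (row=3, col=1), (row=4, col=0), (row=5, col=1), (row=6, col=2), (row=6, col=6), (row=7, col=3), (row=7, col=5)
  Distance 5: (row=0, col=3), (row=0, col=5), (row=1, col=6), (row=2, col=1), (row=3, col=0), (row=5, col=0), (row=6, col=1), (row=7, col=2), (row=7, col=6), (row=8, col=3)
  Distance 6: (row=0, col=2), (row=0, col=6), (row=2, col=0), (row=6, col=0), (row=7, col=1), (row=8, col=2), (row=8, col=6)
  Distance 7: (row=0, col=1), (row=1, col=0), (row=7, col=0), (row=8, col=1), (row=9, col=2), (row=9, col=6)  <- goal reached here
One shortest path (7 moves): (row=4, col=4) -> (row=4, col=3) -> (row=4, col=2) -> (row=4, col=1) -> (row=4, col=0) -> (row=5, col=0) -> (row=6, col=0) -> (row=7, col=0)

Answer: Shortest path length: 7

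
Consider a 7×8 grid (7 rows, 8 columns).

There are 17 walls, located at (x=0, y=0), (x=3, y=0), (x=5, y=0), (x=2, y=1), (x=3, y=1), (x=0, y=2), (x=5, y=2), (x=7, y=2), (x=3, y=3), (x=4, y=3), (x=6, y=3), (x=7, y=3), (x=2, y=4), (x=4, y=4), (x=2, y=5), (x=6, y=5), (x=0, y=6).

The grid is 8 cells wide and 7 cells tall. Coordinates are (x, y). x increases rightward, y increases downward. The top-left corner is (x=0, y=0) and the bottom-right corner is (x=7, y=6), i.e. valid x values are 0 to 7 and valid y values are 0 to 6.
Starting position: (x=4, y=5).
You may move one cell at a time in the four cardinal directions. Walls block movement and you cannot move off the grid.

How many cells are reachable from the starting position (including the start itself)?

BFS flood-fill from (x=4, y=5):
  Distance 0: (x=4, y=5)
  Distance 1: (x=3, y=5), (x=5, y=5), (x=4, y=6)
  Distance 2: (x=3, y=4), (x=5, y=4), (x=3, y=6), (x=5, y=6)
  Distance 3: (x=5, y=3), (x=6, y=4), (x=2, y=6), (x=6, y=6)
  Distance 4: (x=7, y=4), (x=1, y=6), (x=7, y=6)
  Distance 5: (x=1, y=5), (x=7, y=5)
  Distance 6: (x=1, y=4), (x=0, y=5)
  Distance 7: (x=1, y=3), (x=0, y=4)
  Distance 8: (x=1, y=2), (x=0, y=3), (x=2, y=3)
  Distance 9: (x=1, y=1), (x=2, y=2)
  Distance 10: (x=1, y=0), (x=0, y=1), (x=3, y=2)
  Distance 11: (x=2, y=0), (x=4, y=2)
  Distance 12: (x=4, y=1)
  Distance 13: (x=4, y=0), (x=5, y=1)
  Distance 14: (x=6, y=1)
  Distance 15: (x=6, y=0), (x=7, y=1), (x=6, y=2)
  Distance 16: (x=7, y=0)
Total reachable: 39 (grid has 39 open cells total)

Answer: Reachable cells: 39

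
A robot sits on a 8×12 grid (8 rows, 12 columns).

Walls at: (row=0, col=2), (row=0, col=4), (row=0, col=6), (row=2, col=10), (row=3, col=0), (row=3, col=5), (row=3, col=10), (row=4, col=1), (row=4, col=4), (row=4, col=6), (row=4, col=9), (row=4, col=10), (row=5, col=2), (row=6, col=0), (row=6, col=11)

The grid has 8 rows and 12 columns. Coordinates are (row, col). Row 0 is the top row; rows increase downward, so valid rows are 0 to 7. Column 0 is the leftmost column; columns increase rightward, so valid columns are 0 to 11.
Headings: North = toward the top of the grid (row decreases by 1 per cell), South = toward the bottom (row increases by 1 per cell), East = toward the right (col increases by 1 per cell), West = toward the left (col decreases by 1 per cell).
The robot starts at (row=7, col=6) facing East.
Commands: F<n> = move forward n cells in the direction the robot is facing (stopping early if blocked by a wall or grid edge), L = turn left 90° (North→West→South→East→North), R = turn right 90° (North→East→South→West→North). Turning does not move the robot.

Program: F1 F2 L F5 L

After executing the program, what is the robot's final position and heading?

Answer: Final position: (row=5, col=9), facing West

Derivation:
Start: (row=7, col=6), facing East
  F1: move forward 1, now at (row=7, col=7)
  F2: move forward 2, now at (row=7, col=9)
  L: turn left, now facing North
  F5: move forward 2/5 (blocked), now at (row=5, col=9)
  L: turn left, now facing West
Final: (row=5, col=9), facing West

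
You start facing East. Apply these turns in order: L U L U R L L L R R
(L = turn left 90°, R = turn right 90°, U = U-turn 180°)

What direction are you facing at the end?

Start: East
  L (left (90° counter-clockwise)) -> North
  U (U-turn (180°)) -> South
  L (left (90° counter-clockwise)) -> East
  U (U-turn (180°)) -> West
  R (right (90° clockwise)) -> North
  L (left (90° counter-clockwise)) -> West
  L (left (90° counter-clockwise)) -> South
  L (left (90° counter-clockwise)) -> East
  R (right (90° clockwise)) -> South
  R (right (90° clockwise)) -> West
Final: West

Answer: Final heading: West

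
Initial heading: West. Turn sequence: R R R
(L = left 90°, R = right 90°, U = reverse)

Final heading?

Answer: Final heading: South

Derivation:
Start: West
  R (right (90° clockwise)) -> North
  R (right (90° clockwise)) -> East
  R (right (90° clockwise)) -> South
Final: South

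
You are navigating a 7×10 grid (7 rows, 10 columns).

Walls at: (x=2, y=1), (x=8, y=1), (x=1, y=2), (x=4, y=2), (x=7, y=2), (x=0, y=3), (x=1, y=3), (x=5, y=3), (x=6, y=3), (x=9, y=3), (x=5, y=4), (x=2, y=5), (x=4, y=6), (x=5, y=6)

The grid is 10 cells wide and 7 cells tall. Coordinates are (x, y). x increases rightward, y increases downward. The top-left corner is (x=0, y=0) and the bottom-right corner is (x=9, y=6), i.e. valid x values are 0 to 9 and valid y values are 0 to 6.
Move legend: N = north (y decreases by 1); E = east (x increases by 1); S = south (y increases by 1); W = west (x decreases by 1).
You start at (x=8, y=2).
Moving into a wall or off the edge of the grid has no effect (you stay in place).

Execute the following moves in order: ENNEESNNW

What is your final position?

Start: (x=8, y=2)
  E (east): (x=8, y=2) -> (x=9, y=2)
  N (north): (x=9, y=2) -> (x=9, y=1)
  N (north): (x=9, y=1) -> (x=9, y=0)
  E (east): blocked, stay at (x=9, y=0)
  E (east): blocked, stay at (x=9, y=0)
  S (south): (x=9, y=0) -> (x=9, y=1)
  N (north): (x=9, y=1) -> (x=9, y=0)
  N (north): blocked, stay at (x=9, y=0)
  W (west): (x=9, y=0) -> (x=8, y=0)
Final: (x=8, y=0)

Answer: Final position: (x=8, y=0)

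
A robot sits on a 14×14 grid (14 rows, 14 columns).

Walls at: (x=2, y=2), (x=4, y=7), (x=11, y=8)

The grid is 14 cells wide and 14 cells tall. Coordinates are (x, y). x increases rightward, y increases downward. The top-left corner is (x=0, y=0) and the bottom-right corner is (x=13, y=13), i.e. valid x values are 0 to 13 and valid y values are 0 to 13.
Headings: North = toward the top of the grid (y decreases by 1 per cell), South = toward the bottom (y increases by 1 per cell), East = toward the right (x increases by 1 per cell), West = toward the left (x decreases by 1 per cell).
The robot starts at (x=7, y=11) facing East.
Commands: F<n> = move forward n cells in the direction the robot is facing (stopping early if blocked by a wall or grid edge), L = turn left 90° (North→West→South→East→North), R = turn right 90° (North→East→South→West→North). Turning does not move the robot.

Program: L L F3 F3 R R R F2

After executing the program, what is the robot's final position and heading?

Answer: Final position: (x=1, y=13), facing South

Derivation:
Start: (x=7, y=11), facing East
  L: turn left, now facing North
  L: turn left, now facing West
  F3: move forward 3, now at (x=4, y=11)
  F3: move forward 3, now at (x=1, y=11)
  R: turn right, now facing North
  R: turn right, now facing East
  R: turn right, now facing South
  F2: move forward 2, now at (x=1, y=13)
Final: (x=1, y=13), facing South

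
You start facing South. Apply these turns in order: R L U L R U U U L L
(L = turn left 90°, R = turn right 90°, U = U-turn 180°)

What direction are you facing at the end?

Start: South
  R (right (90° clockwise)) -> West
  L (left (90° counter-clockwise)) -> South
  U (U-turn (180°)) -> North
  L (left (90° counter-clockwise)) -> West
  R (right (90° clockwise)) -> North
  U (U-turn (180°)) -> South
  U (U-turn (180°)) -> North
  U (U-turn (180°)) -> South
  L (left (90° counter-clockwise)) -> East
  L (left (90° counter-clockwise)) -> North
Final: North

Answer: Final heading: North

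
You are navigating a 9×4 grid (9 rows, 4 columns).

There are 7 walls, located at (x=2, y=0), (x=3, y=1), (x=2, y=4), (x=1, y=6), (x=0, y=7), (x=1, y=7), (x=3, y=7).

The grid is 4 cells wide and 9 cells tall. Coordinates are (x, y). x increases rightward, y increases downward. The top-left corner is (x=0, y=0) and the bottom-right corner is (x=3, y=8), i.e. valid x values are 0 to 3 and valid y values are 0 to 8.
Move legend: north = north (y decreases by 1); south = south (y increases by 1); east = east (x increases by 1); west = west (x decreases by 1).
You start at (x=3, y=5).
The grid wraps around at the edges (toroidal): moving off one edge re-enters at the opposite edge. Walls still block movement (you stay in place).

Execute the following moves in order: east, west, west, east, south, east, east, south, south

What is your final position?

Start: (x=3, y=5)
  east (east): (x=3, y=5) -> (x=0, y=5)
  west (west): (x=0, y=5) -> (x=3, y=5)
  west (west): (x=3, y=5) -> (x=2, y=5)
  east (east): (x=2, y=5) -> (x=3, y=5)
  south (south): (x=3, y=5) -> (x=3, y=6)
  east (east): (x=3, y=6) -> (x=0, y=6)
  east (east): blocked, stay at (x=0, y=6)
  south (south): blocked, stay at (x=0, y=6)
  south (south): blocked, stay at (x=0, y=6)
Final: (x=0, y=6)

Answer: Final position: (x=0, y=6)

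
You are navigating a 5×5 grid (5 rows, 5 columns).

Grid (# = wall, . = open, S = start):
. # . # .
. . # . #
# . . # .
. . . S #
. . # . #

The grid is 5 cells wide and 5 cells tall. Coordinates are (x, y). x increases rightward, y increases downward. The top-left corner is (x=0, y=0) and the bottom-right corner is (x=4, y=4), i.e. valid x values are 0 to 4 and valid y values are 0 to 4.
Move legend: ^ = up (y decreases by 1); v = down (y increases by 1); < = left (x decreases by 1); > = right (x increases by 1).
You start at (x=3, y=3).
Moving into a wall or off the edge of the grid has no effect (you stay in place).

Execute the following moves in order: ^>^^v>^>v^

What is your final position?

Start: (x=3, y=3)
  ^ (up): blocked, stay at (x=3, y=3)
  > (right): blocked, stay at (x=3, y=3)
  ^ (up): blocked, stay at (x=3, y=3)
  ^ (up): blocked, stay at (x=3, y=3)
  v (down): (x=3, y=3) -> (x=3, y=4)
  > (right): blocked, stay at (x=3, y=4)
  ^ (up): (x=3, y=4) -> (x=3, y=3)
  > (right): blocked, stay at (x=3, y=3)
  v (down): (x=3, y=3) -> (x=3, y=4)
  ^ (up): (x=3, y=4) -> (x=3, y=3)
Final: (x=3, y=3)

Answer: Final position: (x=3, y=3)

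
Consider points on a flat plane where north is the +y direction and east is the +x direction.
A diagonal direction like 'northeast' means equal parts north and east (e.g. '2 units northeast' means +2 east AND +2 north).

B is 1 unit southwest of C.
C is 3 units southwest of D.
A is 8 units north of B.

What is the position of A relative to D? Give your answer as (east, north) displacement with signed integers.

Answer: A is at (east=-4, north=4) relative to D.

Derivation:
Place D at the origin (east=0, north=0).
  C is 3 units southwest of D: delta (east=-3, north=-3); C at (east=-3, north=-3).
  B is 1 unit southwest of C: delta (east=-1, north=-1); B at (east=-4, north=-4).
  A is 8 units north of B: delta (east=+0, north=+8); A at (east=-4, north=4).
Therefore A relative to D: (east=-4, north=4).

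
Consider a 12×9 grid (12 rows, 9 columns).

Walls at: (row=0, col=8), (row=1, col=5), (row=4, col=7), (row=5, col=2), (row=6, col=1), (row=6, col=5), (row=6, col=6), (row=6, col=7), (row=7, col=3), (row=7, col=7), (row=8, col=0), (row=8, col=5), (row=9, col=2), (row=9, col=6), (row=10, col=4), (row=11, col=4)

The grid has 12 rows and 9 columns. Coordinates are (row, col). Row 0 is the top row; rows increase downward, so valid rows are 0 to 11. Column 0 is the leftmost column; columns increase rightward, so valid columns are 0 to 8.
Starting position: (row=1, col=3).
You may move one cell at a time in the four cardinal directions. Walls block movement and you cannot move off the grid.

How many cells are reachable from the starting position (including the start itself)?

BFS flood-fill from (row=1, col=3):
  Distance 0: (row=1, col=3)
  Distance 1: (row=0, col=3), (row=1, col=2), (row=1, col=4), (row=2, col=3)
  Distance 2: (row=0, col=2), (row=0, col=4), (row=1, col=1), (row=2, col=2), (row=2, col=4), (row=3, col=3)
  Distance 3: (row=0, col=1), (row=0, col=5), (row=1, col=0), (row=2, col=1), (row=2, col=5), (row=3, col=2), (row=3, col=4), (row=4, col=3)
  Distance 4: (row=0, col=0), (row=0, col=6), (row=2, col=0), (row=2, col=6), (row=3, col=1), (row=3, col=5), (row=4, col=2), (row=4, col=4), (row=5, col=3)
  Distance 5: (row=0, col=7), (row=1, col=6), (row=2, col=7), (row=3, col=0), (row=3, col=6), (row=4, col=1), (row=4, col=5), (row=5, col=4), (row=6, col=3)
  Distance 6: (row=1, col=7), (row=2, col=8), (row=3, col=7), (row=4, col=0), (row=4, col=6), (row=5, col=1), (row=5, col=5), (row=6, col=2), (row=6, col=4)
  Distance 7: (row=1, col=8), (row=3, col=8), (row=5, col=0), (row=5, col=6), (row=7, col=2), (row=7, col=4)
  Distance 8: (row=4, col=8), (row=5, col=7), (row=6, col=0), (row=7, col=1), (row=7, col=5), (row=8, col=2), (row=8, col=4)
  Distance 9: (row=5, col=8), (row=7, col=0), (row=7, col=6), (row=8, col=1), (row=8, col=3), (row=9, col=4)
  Distance 10: (row=6, col=8), (row=8, col=6), (row=9, col=1), (row=9, col=3), (row=9, col=5)
  Distance 11: (row=7, col=8), (row=8, col=7), (row=9, col=0), (row=10, col=1), (row=10, col=3), (row=10, col=5)
  Distance 12: (row=8, col=8), (row=9, col=7), (row=10, col=0), (row=10, col=2), (row=10, col=6), (row=11, col=1), (row=11, col=3), (row=11, col=5)
  Distance 13: (row=9, col=8), (row=10, col=7), (row=11, col=0), (row=11, col=2), (row=11, col=6)
  Distance 14: (row=10, col=8), (row=11, col=7)
  Distance 15: (row=11, col=8)
Total reachable: 92 (grid has 92 open cells total)

Answer: Reachable cells: 92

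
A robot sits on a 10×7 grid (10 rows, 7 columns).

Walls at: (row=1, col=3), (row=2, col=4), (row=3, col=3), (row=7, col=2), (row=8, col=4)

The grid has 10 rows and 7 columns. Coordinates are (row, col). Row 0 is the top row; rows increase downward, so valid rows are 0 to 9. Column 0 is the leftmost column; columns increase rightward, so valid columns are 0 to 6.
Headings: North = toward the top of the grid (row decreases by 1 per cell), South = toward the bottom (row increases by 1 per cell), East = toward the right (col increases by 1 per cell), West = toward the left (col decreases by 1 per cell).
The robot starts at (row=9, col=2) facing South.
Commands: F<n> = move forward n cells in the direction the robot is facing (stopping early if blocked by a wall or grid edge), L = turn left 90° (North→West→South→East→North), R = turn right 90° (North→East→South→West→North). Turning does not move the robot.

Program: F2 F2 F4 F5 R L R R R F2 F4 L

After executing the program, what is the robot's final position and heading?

Start: (row=9, col=2), facing South
  F2: move forward 0/2 (blocked), now at (row=9, col=2)
  F2: move forward 0/2 (blocked), now at (row=9, col=2)
  F4: move forward 0/4 (blocked), now at (row=9, col=2)
  F5: move forward 0/5 (blocked), now at (row=9, col=2)
  R: turn right, now facing West
  L: turn left, now facing South
  R: turn right, now facing West
  R: turn right, now facing North
  R: turn right, now facing East
  F2: move forward 2, now at (row=9, col=4)
  F4: move forward 2/4 (blocked), now at (row=9, col=6)
  L: turn left, now facing North
Final: (row=9, col=6), facing North

Answer: Final position: (row=9, col=6), facing North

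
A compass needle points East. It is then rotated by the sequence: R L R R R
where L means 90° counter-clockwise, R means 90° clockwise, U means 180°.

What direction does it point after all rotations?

Answer: Final heading: North

Derivation:
Start: East
  R (right (90° clockwise)) -> South
  L (left (90° counter-clockwise)) -> East
  R (right (90° clockwise)) -> South
  R (right (90° clockwise)) -> West
  R (right (90° clockwise)) -> North
Final: North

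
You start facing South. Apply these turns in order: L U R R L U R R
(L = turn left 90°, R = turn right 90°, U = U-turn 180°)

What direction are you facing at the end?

Start: South
  L (left (90° counter-clockwise)) -> East
  U (U-turn (180°)) -> West
  R (right (90° clockwise)) -> North
  R (right (90° clockwise)) -> East
  L (left (90° counter-clockwise)) -> North
  U (U-turn (180°)) -> South
  R (right (90° clockwise)) -> West
  R (right (90° clockwise)) -> North
Final: North

Answer: Final heading: North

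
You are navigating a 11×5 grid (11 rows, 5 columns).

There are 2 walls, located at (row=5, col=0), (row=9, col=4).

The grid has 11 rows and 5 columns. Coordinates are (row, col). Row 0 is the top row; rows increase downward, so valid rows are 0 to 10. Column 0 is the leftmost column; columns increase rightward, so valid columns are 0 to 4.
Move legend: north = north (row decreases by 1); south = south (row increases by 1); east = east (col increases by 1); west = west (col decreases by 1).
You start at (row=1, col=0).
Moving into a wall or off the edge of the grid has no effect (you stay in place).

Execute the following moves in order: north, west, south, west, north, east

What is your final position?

Start: (row=1, col=0)
  north (north): (row=1, col=0) -> (row=0, col=0)
  west (west): blocked, stay at (row=0, col=0)
  south (south): (row=0, col=0) -> (row=1, col=0)
  west (west): blocked, stay at (row=1, col=0)
  north (north): (row=1, col=0) -> (row=0, col=0)
  east (east): (row=0, col=0) -> (row=0, col=1)
Final: (row=0, col=1)

Answer: Final position: (row=0, col=1)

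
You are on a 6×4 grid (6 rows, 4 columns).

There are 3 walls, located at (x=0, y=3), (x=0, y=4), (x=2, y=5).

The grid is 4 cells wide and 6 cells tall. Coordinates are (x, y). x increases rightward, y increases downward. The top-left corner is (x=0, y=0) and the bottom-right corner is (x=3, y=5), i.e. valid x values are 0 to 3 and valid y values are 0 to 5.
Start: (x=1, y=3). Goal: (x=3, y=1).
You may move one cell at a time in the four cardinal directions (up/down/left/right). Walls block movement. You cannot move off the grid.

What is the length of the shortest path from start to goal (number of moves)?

Answer: Shortest path length: 4

Derivation:
BFS from (x=1, y=3) until reaching (x=3, y=1):
  Distance 0: (x=1, y=3)
  Distance 1: (x=1, y=2), (x=2, y=3), (x=1, y=4)
  Distance 2: (x=1, y=1), (x=0, y=2), (x=2, y=2), (x=3, y=3), (x=2, y=4), (x=1, y=5)
  Distance 3: (x=1, y=0), (x=0, y=1), (x=2, y=1), (x=3, y=2), (x=3, y=4), (x=0, y=5)
  Distance 4: (x=0, y=0), (x=2, y=0), (x=3, y=1), (x=3, y=5)  <- goal reached here
One shortest path (4 moves): (x=1, y=3) -> (x=2, y=3) -> (x=3, y=3) -> (x=3, y=2) -> (x=3, y=1)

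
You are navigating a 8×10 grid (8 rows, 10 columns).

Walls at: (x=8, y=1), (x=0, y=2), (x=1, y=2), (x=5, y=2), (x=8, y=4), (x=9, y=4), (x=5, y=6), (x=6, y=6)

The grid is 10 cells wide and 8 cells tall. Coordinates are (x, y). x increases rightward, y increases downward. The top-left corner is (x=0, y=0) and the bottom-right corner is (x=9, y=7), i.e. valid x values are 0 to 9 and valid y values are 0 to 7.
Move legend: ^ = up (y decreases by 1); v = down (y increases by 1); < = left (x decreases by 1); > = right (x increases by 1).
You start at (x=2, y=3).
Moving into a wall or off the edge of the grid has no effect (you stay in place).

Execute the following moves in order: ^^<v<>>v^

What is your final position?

Start: (x=2, y=3)
  ^ (up): (x=2, y=3) -> (x=2, y=2)
  ^ (up): (x=2, y=2) -> (x=2, y=1)
  < (left): (x=2, y=1) -> (x=1, y=1)
  v (down): blocked, stay at (x=1, y=1)
  < (left): (x=1, y=1) -> (x=0, y=1)
  > (right): (x=0, y=1) -> (x=1, y=1)
  > (right): (x=1, y=1) -> (x=2, y=1)
  v (down): (x=2, y=1) -> (x=2, y=2)
  ^ (up): (x=2, y=2) -> (x=2, y=1)
Final: (x=2, y=1)

Answer: Final position: (x=2, y=1)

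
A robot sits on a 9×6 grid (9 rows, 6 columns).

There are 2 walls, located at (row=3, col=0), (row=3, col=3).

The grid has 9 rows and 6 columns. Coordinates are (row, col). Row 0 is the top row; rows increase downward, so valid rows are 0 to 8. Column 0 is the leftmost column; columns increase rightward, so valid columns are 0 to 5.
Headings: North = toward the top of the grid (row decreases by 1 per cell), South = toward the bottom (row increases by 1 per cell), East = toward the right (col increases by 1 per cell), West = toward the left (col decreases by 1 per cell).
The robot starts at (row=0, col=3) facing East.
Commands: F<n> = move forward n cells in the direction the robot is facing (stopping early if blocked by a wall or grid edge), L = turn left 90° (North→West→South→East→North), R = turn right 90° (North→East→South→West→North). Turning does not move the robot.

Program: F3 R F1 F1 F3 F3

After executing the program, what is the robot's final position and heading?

Start: (row=0, col=3), facing East
  F3: move forward 2/3 (blocked), now at (row=0, col=5)
  R: turn right, now facing South
  F1: move forward 1, now at (row=1, col=5)
  F1: move forward 1, now at (row=2, col=5)
  F3: move forward 3, now at (row=5, col=5)
  F3: move forward 3, now at (row=8, col=5)
Final: (row=8, col=5), facing South

Answer: Final position: (row=8, col=5), facing South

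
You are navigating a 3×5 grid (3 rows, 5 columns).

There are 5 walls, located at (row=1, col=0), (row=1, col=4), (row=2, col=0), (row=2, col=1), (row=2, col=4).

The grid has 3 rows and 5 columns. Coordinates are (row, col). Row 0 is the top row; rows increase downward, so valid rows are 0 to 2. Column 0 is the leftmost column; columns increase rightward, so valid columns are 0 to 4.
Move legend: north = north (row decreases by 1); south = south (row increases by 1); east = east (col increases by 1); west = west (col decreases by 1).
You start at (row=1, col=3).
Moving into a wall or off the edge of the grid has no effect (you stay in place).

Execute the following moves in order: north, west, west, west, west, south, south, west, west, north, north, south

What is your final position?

Answer: Final position: (row=0, col=0)

Derivation:
Start: (row=1, col=3)
  north (north): (row=1, col=3) -> (row=0, col=3)
  west (west): (row=0, col=3) -> (row=0, col=2)
  west (west): (row=0, col=2) -> (row=0, col=1)
  west (west): (row=0, col=1) -> (row=0, col=0)
  west (west): blocked, stay at (row=0, col=0)
  south (south): blocked, stay at (row=0, col=0)
  south (south): blocked, stay at (row=0, col=0)
  west (west): blocked, stay at (row=0, col=0)
  west (west): blocked, stay at (row=0, col=0)
  north (north): blocked, stay at (row=0, col=0)
  north (north): blocked, stay at (row=0, col=0)
  south (south): blocked, stay at (row=0, col=0)
Final: (row=0, col=0)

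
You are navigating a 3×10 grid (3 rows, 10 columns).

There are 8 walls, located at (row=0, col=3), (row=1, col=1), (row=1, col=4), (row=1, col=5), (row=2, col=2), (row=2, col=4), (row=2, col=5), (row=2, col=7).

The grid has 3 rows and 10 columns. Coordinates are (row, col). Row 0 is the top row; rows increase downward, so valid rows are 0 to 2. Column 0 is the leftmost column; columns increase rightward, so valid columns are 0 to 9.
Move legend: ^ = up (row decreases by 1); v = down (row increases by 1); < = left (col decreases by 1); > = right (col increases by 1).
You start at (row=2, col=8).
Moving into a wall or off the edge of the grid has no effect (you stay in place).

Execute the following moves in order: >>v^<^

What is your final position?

Answer: Final position: (row=0, col=8)

Derivation:
Start: (row=2, col=8)
  > (right): (row=2, col=8) -> (row=2, col=9)
  > (right): blocked, stay at (row=2, col=9)
  v (down): blocked, stay at (row=2, col=9)
  ^ (up): (row=2, col=9) -> (row=1, col=9)
  < (left): (row=1, col=9) -> (row=1, col=8)
  ^ (up): (row=1, col=8) -> (row=0, col=8)
Final: (row=0, col=8)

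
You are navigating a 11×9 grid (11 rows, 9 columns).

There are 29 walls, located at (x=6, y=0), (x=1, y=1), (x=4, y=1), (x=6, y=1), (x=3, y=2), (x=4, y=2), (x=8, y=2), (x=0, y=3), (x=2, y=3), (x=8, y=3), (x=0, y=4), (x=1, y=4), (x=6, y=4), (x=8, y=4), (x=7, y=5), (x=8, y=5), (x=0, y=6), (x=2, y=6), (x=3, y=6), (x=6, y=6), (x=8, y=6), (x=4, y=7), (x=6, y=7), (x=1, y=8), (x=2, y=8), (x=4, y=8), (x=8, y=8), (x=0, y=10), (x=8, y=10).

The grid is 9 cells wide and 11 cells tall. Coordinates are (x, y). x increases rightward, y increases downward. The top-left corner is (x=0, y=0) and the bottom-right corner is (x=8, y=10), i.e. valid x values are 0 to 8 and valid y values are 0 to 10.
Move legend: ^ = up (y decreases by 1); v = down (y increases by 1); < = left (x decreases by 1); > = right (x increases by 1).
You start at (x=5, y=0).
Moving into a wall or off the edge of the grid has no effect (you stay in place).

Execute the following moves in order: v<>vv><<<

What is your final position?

Start: (x=5, y=0)
  v (down): (x=5, y=0) -> (x=5, y=1)
  < (left): blocked, stay at (x=5, y=1)
  > (right): blocked, stay at (x=5, y=1)
  v (down): (x=5, y=1) -> (x=5, y=2)
  v (down): (x=5, y=2) -> (x=5, y=3)
  > (right): (x=5, y=3) -> (x=6, y=3)
  < (left): (x=6, y=3) -> (x=5, y=3)
  < (left): (x=5, y=3) -> (x=4, y=3)
  < (left): (x=4, y=3) -> (x=3, y=3)
Final: (x=3, y=3)

Answer: Final position: (x=3, y=3)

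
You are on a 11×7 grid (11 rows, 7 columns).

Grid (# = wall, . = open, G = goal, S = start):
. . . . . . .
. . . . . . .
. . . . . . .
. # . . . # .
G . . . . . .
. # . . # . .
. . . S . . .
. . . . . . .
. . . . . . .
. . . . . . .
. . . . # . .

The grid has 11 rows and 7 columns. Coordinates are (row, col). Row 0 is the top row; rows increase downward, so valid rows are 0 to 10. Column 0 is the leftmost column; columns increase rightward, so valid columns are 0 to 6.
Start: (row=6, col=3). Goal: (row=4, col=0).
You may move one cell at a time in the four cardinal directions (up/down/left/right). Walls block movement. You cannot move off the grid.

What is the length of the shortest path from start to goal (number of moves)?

Answer: Shortest path length: 5

Derivation:
BFS from (row=6, col=3) until reaching (row=4, col=0):
  Distance 0: (row=6, col=3)
  Distance 1: (row=5, col=3), (row=6, col=2), (row=6, col=4), (row=7, col=3)
  Distance 2: (row=4, col=3), (row=5, col=2), (row=6, col=1), (row=6, col=5), (row=7, col=2), (row=7, col=4), (row=8, col=3)
  Distance 3: (row=3, col=3), (row=4, col=2), (row=4, col=4), (row=5, col=5), (row=6, col=0), (row=6, col=6), (row=7, col=1), (row=7, col=5), (row=8, col=2), (row=8, col=4), (row=9, col=3)
  Distance 4: (row=2, col=3), (row=3, col=2), (row=3, col=4), (row=4, col=1), (row=4, col=5), (row=5, col=0), (row=5, col=6), (row=7, col=0), (row=7, col=6), (row=8, col=1), (row=8, col=5), (row=9, col=2), (row=9, col=4), (row=10, col=3)
  Distance 5: (row=1, col=3), (row=2, col=2), (row=2, col=4), (row=4, col=0), (row=4, col=6), (row=8, col=0), (row=8, col=6), (row=9, col=1), (row=9, col=5), (row=10, col=2)  <- goal reached here
One shortest path (5 moves): (row=6, col=3) -> (row=6, col=2) -> (row=6, col=1) -> (row=6, col=0) -> (row=5, col=0) -> (row=4, col=0)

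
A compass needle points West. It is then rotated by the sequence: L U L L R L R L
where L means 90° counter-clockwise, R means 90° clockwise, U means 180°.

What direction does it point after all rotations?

Start: West
  L (left (90° counter-clockwise)) -> South
  U (U-turn (180°)) -> North
  L (left (90° counter-clockwise)) -> West
  L (left (90° counter-clockwise)) -> South
  R (right (90° clockwise)) -> West
  L (left (90° counter-clockwise)) -> South
  R (right (90° clockwise)) -> West
  L (left (90° counter-clockwise)) -> South
Final: South

Answer: Final heading: South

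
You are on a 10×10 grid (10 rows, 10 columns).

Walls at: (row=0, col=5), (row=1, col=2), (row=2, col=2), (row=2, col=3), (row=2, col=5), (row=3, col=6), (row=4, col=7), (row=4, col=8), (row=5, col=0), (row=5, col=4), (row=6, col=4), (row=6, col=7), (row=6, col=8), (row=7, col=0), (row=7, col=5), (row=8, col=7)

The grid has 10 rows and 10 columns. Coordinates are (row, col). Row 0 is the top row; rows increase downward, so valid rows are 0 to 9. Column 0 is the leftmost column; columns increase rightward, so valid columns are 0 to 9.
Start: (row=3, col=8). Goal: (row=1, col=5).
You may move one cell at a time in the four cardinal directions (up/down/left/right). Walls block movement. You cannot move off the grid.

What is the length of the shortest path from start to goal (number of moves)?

Answer: Shortest path length: 5

Derivation:
BFS from (row=3, col=8) until reaching (row=1, col=5):
  Distance 0: (row=3, col=8)
  Distance 1: (row=2, col=8), (row=3, col=7), (row=3, col=9)
  Distance 2: (row=1, col=8), (row=2, col=7), (row=2, col=9), (row=4, col=9)
  Distance 3: (row=0, col=8), (row=1, col=7), (row=1, col=9), (row=2, col=6), (row=5, col=9)
  Distance 4: (row=0, col=7), (row=0, col=9), (row=1, col=6), (row=5, col=8), (row=6, col=9)
  Distance 5: (row=0, col=6), (row=1, col=5), (row=5, col=7), (row=7, col=9)  <- goal reached here
One shortest path (5 moves): (row=3, col=8) -> (row=3, col=7) -> (row=2, col=7) -> (row=2, col=6) -> (row=1, col=6) -> (row=1, col=5)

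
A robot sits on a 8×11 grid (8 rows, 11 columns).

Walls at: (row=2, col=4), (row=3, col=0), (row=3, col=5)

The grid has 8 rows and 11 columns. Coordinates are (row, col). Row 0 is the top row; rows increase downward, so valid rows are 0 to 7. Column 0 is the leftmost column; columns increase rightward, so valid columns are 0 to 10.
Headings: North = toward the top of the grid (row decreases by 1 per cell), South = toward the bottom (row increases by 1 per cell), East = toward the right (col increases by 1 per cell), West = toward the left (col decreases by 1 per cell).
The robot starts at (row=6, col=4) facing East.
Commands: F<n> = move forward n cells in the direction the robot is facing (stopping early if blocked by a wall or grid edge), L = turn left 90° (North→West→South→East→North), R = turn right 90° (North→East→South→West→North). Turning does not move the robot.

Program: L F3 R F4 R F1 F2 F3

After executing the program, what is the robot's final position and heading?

Start: (row=6, col=4), facing East
  L: turn left, now facing North
  F3: move forward 3, now at (row=3, col=4)
  R: turn right, now facing East
  F4: move forward 0/4 (blocked), now at (row=3, col=4)
  R: turn right, now facing South
  F1: move forward 1, now at (row=4, col=4)
  F2: move forward 2, now at (row=6, col=4)
  F3: move forward 1/3 (blocked), now at (row=7, col=4)
Final: (row=7, col=4), facing South

Answer: Final position: (row=7, col=4), facing South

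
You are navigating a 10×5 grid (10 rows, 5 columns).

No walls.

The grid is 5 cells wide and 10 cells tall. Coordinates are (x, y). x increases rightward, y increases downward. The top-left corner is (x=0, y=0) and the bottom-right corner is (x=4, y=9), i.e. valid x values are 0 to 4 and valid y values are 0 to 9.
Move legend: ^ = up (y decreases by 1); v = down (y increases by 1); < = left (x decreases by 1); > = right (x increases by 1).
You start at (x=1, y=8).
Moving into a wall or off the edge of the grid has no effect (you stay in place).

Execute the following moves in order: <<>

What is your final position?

Start: (x=1, y=8)
  < (left): (x=1, y=8) -> (x=0, y=8)
  < (left): blocked, stay at (x=0, y=8)
  > (right): (x=0, y=8) -> (x=1, y=8)
Final: (x=1, y=8)

Answer: Final position: (x=1, y=8)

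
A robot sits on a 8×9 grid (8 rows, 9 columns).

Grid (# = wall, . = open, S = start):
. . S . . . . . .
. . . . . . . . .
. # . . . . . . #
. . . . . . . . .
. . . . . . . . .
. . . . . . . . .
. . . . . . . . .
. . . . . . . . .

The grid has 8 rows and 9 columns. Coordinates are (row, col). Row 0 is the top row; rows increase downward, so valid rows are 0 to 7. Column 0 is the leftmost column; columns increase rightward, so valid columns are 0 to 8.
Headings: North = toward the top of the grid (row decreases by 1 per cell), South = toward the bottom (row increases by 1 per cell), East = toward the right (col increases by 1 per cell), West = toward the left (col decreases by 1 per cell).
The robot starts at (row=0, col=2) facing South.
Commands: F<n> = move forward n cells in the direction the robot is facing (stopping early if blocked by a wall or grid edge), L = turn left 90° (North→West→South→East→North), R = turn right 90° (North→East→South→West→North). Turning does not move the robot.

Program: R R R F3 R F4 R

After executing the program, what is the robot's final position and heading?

Start: (row=0, col=2), facing South
  R: turn right, now facing West
  R: turn right, now facing North
  R: turn right, now facing East
  F3: move forward 3, now at (row=0, col=5)
  R: turn right, now facing South
  F4: move forward 4, now at (row=4, col=5)
  R: turn right, now facing West
Final: (row=4, col=5), facing West

Answer: Final position: (row=4, col=5), facing West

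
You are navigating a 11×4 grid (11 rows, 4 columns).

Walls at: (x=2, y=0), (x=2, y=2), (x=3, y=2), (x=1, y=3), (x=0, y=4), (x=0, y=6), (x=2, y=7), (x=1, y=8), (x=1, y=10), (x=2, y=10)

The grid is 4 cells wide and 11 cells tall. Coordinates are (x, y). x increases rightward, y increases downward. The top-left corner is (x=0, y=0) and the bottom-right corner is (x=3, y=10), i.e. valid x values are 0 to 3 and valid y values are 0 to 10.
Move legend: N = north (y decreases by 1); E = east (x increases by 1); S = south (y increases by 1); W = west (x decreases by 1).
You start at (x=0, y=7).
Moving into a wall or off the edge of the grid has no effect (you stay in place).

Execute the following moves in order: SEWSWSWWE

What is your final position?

Answer: Final position: (x=0, y=10)

Derivation:
Start: (x=0, y=7)
  S (south): (x=0, y=7) -> (x=0, y=8)
  E (east): blocked, stay at (x=0, y=8)
  W (west): blocked, stay at (x=0, y=8)
  S (south): (x=0, y=8) -> (x=0, y=9)
  W (west): blocked, stay at (x=0, y=9)
  S (south): (x=0, y=9) -> (x=0, y=10)
  W (west): blocked, stay at (x=0, y=10)
  W (west): blocked, stay at (x=0, y=10)
  E (east): blocked, stay at (x=0, y=10)
Final: (x=0, y=10)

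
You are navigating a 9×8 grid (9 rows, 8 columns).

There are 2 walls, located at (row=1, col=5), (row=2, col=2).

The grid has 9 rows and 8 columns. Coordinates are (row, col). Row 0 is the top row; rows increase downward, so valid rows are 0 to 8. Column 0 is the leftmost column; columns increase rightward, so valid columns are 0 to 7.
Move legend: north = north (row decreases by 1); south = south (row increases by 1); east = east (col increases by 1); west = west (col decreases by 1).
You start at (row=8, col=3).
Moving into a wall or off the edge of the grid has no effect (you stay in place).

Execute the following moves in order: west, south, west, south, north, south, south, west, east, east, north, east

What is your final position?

Start: (row=8, col=3)
  west (west): (row=8, col=3) -> (row=8, col=2)
  south (south): blocked, stay at (row=8, col=2)
  west (west): (row=8, col=2) -> (row=8, col=1)
  south (south): blocked, stay at (row=8, col=1)
  north (north): (row=8, col=1) -> (row=7, col=1)
  south (south): (row=7, col=1) -> (row=8, col=1)
  south (south): blocked, stay at (row=8, col=1)
  west (west): (row=8, col=1) -> (row=8, col=0)
  east (east): (row=8, col=0) -> (row=8, col=1)
  east (east): (row=8, col=1) -> (row=8, col=2)
  north (north): (row=8, col=2) -> (row=7, col=2)
  east (east): (row=7, col=2) -> (row=7, col=3)
Final: (row=7, col=3)

Answer: Final position: (row=7, col=3)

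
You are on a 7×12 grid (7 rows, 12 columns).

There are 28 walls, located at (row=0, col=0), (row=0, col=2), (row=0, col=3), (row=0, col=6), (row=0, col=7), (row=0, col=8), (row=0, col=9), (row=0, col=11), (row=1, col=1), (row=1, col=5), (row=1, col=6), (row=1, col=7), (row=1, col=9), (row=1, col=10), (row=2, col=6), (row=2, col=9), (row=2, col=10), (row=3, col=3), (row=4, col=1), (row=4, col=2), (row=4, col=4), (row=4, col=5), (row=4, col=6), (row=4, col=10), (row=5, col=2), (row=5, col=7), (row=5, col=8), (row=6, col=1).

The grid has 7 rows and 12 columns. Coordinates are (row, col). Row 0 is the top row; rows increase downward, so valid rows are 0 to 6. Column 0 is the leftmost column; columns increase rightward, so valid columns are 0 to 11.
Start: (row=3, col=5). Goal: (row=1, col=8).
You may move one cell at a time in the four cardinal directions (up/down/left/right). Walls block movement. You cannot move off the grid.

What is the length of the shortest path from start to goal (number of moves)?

BFS from (row=3, col=5) until reaching (row=1, col=8):
  Distance 0: (row=3, col=5)
  Distance 1: (row=2, col=5), (row=3, col=4), (row=3, col=6)
  Distance 2: (row=2, col=4), (row=3, col=7)
  Distance 3: (row=1, col=4), (row=2, col=3), (row=2, col=7), (row=3, col=8), (row=4, col=7)
  Distance 4: (row=0, col=4), (row=1, col=3), (row=2, col=2), (row=2, col=8), (row=3, col=9), (row=4, col=8)
  Distance 5: (row=0, col=5), (row=1, col=2), (row=1, col=8), (row=2, col=1), (row=3, col=2), (row=3, col=10), (row=4, col=9)  <- goal reached here
One shortest path (5 moves): (row=3, col=5) -> (row=3, col=6) -> (row=3, col=7) -> (row=3, col=8) -> (row=2, col=8) -> (row=1, col=8)

Answer: Shortest path length: 5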